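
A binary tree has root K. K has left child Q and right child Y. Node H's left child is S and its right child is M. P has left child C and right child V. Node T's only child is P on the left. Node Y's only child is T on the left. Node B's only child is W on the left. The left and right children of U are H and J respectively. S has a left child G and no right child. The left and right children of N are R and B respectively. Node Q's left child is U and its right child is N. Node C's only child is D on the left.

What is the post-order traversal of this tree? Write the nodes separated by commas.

Post-order visits the left subtree, then the right subtree, then the node.
At K: go left to Q.
  At Q: go left to U.
    At U: go left to H.
      At H: go left to S.
        At S: go left to G.
          G is a leaf — visit G.
        At S: no right child.
        Visit S.
      At H: go right to M.
        M is a leaf — visit M.
      Visit H.
    At U: go right to J.
      J is a leaf — visit J.
    Visit U.
  At Q: go right to N.
    At N: go left to R.
      R is a leaf — visit R.
    At N: go right to B.
      At B: go left to W.
        W is a leaf — visit W.
      At B: no right child.
      Visit B.
    Visit N.
  Visit Q.
At K: go right to Y.
  At Y: go left to T.
    At T: go left to P.
      At P: go left to C.
        At C: go left to D.
          D is a leaf — visit D.
        At C: no right child.
        Visit C.
      At P: go right to V.
        V is a leaf — visit V.
      Visit P.
    At T: no right child.
    Visit T.
  At Y: no right child.
  Visit Y.
Visit K.

G, S, M, H, J, U, R, W, B, N, Q, D, C, V, P, T, Y, K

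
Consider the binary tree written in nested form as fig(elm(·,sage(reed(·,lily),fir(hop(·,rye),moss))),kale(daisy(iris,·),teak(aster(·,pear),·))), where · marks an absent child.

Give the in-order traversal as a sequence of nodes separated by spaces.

elm reed lily sage hop rye fir moss fig iris daisy kale aster pear teak

In-order visits the left subtree, then the node, then the right subtree.
At fig: go left to elm.
  At elm: no left child.
  Visit elm.
  At elm: go right to sage.
    At sage: go left to reed.
      At reed: no left child.
      Visit reed.
      At reed: go right to lily.
        lily is a leaf — visit lily.
    Visit sage.
    At sage: go right to fir.
      At fir: go left to hop.
        At hop: no left child.
        Visit hop.
        At hop: go right to rye.
          rye is a leaf — visit rye.
      Visit fir.
      At fir: go right to moss.
        moss is a leaf — visit moss.
Visit fig.
At fig: go right to kale.
  At kale: go left to daisy.
    At daisy: go left to iris.
      iris is a leaf — visit iris.
    Visit daisy.
    At daisy: no right child.
  Visit kale.
  At kale: go right to teak.
    At teak: go left to aster.
      At aster: no left child.
      Visit aster.
      At aster: go right to pear.
        pear is a leaf — visit pear.
    Visit teak.
    At teak: no right child.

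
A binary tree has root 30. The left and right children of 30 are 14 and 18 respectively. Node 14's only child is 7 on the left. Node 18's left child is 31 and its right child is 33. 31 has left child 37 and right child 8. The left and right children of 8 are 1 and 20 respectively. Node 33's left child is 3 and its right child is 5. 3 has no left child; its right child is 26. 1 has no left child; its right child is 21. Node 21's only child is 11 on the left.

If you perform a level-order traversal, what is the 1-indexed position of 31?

5

Level-order visits nodes level by level from the root, left to right within each level.
Level 0: 30
Level 1: 14, 18
Level 2: 7, 31, 33
Level 3: 37, 8, 3, 5
Level 4: 1, 20, 26
Level 5: 21
Level 6: 11
Full level-order sequence: 30, 14, 18, 7, 31, 33, 37, 8, 3, 5, 1, 20, 26, 21, 11.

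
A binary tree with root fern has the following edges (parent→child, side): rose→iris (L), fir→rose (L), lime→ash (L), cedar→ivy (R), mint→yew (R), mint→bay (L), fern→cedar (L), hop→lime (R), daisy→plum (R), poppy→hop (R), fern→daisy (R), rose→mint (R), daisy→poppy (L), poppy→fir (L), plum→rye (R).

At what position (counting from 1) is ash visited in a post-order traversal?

Post-order visits the left subtree, then the right subtree, then the node.
At fern: go left to cedar.
  At cedar: no left child.
  At cedar: go right to ivy.
    ivy is a leaf — visit ivy.
  Visit cedar.
At fern: go right to daisy.
  At daisy: go left to poppy.
    At poppy: go left to fir.
      At fir: go left to rose.
        At rose: go left to iris.
          iris is a leaf — visit iris.
        At rose: go right to mint.
          At mint: go left to bay.
            bay is a leaf — visit bay.
          At mint: go right to yew.
            yew is a leaf — visit yew.
          Visit mint.
        Visit rose.
      At fir: no right child.
      Visit fir.
    At poppy: go right to hop.
      At hop: no left child.
      At hop: go right to lime.
        At lime: go left to ash.
          ash is a leaf — visit ash.
        At lime: no right child.
        Visit lime.
      Visit hop.
    Visit poppy.
  At daisy: go right to plum.
    At plum: no left child.
    At plum: go right to rye.
      rye is a leaf — visit rye.
    Visit plum.
  Visit daisy.
Visit fern.
Full post-order sequence: ivy, cedar, iris, bay, yew, mint, rose, fir, ash, lime, hop, poppy, rye, plum, daisy, fern.

9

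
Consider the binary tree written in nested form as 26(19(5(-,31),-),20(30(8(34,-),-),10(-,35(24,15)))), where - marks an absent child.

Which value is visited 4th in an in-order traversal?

26

In-order visits the left subtree, then the node, then the right subtree.
At 26: go left to 19.
  At 19: go left to 5.
    At 5: no left child.
    Visit 5.
    At 5: go right to 31.
      31 is a leaf — visit 31.
  Visit 19.
  At 19: no right child.
Visit 26.
At 26: go right to 20.
  At 20: go left to 30.
    At 30: go left to 8.
      At 8: go left to 34.
        34 is a leaf — visit 34.
      Visit 8.
      At 8: no right child.
    Visit 30.
    At 30: no right child.
  Visit 20.
  At 20: go right to 10.
    At 10: no left child.
    Visit 10.
    At 10: go right to 35.
      At 35: go left to 24.
        24 is a leaf — visit 24.
      Visit 35.
      At 35: go right to 15.
        15 is a leaf — visit 15.
Full in-order sequence: 5, 31, 19, 26, 34, 8, 30, 20, 10, 24, 35, 15.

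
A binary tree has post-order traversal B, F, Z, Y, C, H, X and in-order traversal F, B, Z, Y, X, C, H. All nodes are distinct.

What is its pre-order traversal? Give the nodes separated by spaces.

X Y Z F B H C

The last element of post-order is the root; it splits in-order into left and right subtrees.
Root X: left subtree has 4 nodes {F, B, Z, Y}, right has 2 {C, H}.
  Root Y: left subtree has 3 nodes {F, B, Z}, right has 0 { }.
    Root Z: left subtree has 2 nodes {F, B}, right has 0 { }.
      Root F: left subtree has 0 nodes { }, right has 1 {B}.
  Root H: left subtree has 1 node {C}, right has 0 { }.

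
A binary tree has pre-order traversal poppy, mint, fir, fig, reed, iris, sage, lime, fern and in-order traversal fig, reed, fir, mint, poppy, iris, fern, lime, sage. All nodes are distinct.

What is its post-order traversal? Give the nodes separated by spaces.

The first element of pre-order is the root; it splits in-order into left and right subtrees.
Root poppy: left subtree has 4 nodes {fig, reed, fir, mint}, right has 4 {iris, fern, lime, sage}.
  Root mint: left subtree has 3 nodes {fig, reed, fir}, right has 0 { }.
    Root fir: left subtree has 2 nodes {fig, reed}, right has 0 { }.
      Root fig: left subtree has 0 nodes { }, right has 1 {reed}.
  Root iris: left subtree has 0 nodes { }, right has 3 {fern, lime, sage}.
    Root sage: left subtree has 2 nodes {fern, lime}, right has 0 { }.
      Root lime: left subtree has 1 node {fern}, right has 0 { }.

reed fig fir mint fern lime sage iris poppy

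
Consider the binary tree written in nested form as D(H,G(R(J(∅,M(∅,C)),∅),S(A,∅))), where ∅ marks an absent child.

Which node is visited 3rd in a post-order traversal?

M

Post-order visits the left subtree, then the right subtree, then the node.
At D: go left to H.
  H is a leaf — visit H.
At D: go right to G.
  At G: go left to R.
    At R: go left to J.
      At J: no left child.
      At J: go right to M.
        At M: no left child.
        At M: go right to C.
          C is a leaf — visit C.
        Visit M.
      Visit J.
    At R: no right child.
    Visit R.
  At G: go right to S.
    At S: go left to A.
      A is a leaf — visit A.
    At S: no right child.
    Visit S.
  Visit G.
Visit D.
Full post-order sequence: H, C, M, J, R, A, S, G, D.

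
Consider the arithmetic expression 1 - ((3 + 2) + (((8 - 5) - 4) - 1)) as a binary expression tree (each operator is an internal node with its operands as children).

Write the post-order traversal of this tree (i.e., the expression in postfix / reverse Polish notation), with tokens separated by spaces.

Post-order on an expression tree gives postfix notation: for each operator, emit left operand, right operand, then the operator.

1 3 2 + 8 5 - 4 - 1 - + -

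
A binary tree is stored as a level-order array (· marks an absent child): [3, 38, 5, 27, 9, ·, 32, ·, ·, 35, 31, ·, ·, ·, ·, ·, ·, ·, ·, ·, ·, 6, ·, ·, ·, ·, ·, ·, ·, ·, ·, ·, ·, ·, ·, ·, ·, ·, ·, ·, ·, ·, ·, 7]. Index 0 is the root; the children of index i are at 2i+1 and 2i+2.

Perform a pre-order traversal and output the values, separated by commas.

3, 38, 27, 9, 35, 31, 6, 7, 5, 32

Pre-order visits the node, then its left subtree, then its right subtree.
Visit 3.
At 3: go left to 38.
  Visit 38.
  At 38: go left to 27.
    27 is a leaf — visit 27.
  At 38: go right to 9.
    Visit 9.
    At 9: go left to 35.
      35 is a leaf — visit 35.
    At 9: go right to 31.
      Visit 31.
      At 31: go left to 6.
        Visit 6.
        At 6: go left to 7.
          7 is a leaf — visit 7.
        At 6: no right child.
      At 31: no right child.
At 3: go right to 5.
  Visit 5.
  At 5: no left child.
  At 5: go right to 32.
    32 is a leaf — visit 32.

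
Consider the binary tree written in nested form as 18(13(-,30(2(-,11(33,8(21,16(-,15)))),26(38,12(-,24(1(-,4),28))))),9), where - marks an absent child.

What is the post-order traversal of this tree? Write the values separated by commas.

33, 21, 15, 16, 8, 11, 2, 38, 4, 1, 28, 24, 12, 26, 30, 13, 9, 18

Post-order visits the left subtree, then the right subtree, then the node.
At 18: go left to 13.
  At 13: no left child.
  At 13: go right to 30.
    At 30: go left to 2.
      At 2: no left child.
      At 2: go right to 11.
        At 11: go left to 33.
          33 is a leaf — visit 33.
        At 11: go right to 8.
          At 8: go left to 21.
            21 is a leaf — visit 21.
          At 8: go right to 16.
            At 16: no left child.
            At 16: go right to 15.
              15 is a leaf — visit 15.
            Visit 16.
          Visit 8.
        Visit 11.
      Visit 2.
    At 30: go right to 26.
      At 26: go left to 38.
        38 is a leaf — visit 38.
      At 26: go right to 12.
        At 12: no left child.
        At 12: go right to 24.
          At 24: go left to 1.
            At 1: no left child.
            At 1: go right to 4.
              4 is a leaf — visit 4.
            Visit 1.
          At 24: go right to 28.
            28 is a leaf — visit 28.
          Visit 24.
        Visit 12.
      Visit 26.
    Visit 30.
  Visit 13.
At 18: go right to 9.
  9 is a leaf — visit 9.
Visit 18.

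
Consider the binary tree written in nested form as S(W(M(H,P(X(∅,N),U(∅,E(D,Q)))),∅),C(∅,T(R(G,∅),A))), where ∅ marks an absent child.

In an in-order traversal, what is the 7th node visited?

D

In-order visits the left subtree, then the node, then the right subtree.
At S: go left to W.
  At W: go left to M.
    At M: go left to H.
      H is a leaf — visit H.
    Visit M.
    At M: go right to P.
      At P: go left to X.
        At X: no left child.
        Visit X.
        At X: go right to N.
          N is a leaf — visit N.
      Visit P.
      At P: go right to U.
        At U: no left child.
        Visit U.
        At U: go right to E.
          At E: go left to D.
            D is a leaf — visit D.
          Visit E.
          At E: go right to Q.
            Q is a leaf — visit Q.
  Visit W.
  At W: no right child.
Visit S.
At S: go right to C.
  At C: no left child.
  Visit C.
  At C: go right to T.
    At T: go left to R.
      At R: go left to G.
        G is a leaf — visit G.
      Visit R.
      At R: no right child.
    Visit T.
    At T: go right to A.
      A is a leaf — visit A.
Full in-order sequence: H, M, X, N, P, U, D, E, Q, W, S, C, G, R, T, A.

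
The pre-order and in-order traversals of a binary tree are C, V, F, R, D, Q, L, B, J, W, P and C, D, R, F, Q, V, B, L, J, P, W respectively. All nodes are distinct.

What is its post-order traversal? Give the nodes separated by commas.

D, R, Q, F, B, P, W, J, L, V, C

The first element of pre-order is the root; it splits in-order into left and right subtrees.
Root C: left subtree has 0 nodes { }, right has 10 {D, R, F, Q, V, B, L, J, P, W}.
  Root V: left subtree has 4 nodes {D, R, F, Q}, right has 5 {B, L, J, P, W}.
    Root F: left subtree has 2 nodes {D, R}, right has 1 {Q}.
      Root R: left subtree has 1 node {D}, right has 0 { }.
    Root L: left subtree has 1 node {B}, right has 3 {J, P, W}.
      Root J: left subtree has 0 nodes { }, right has 2 {P, W}.
        Root W: left subtree has 1 node {P}, right has 0 { }.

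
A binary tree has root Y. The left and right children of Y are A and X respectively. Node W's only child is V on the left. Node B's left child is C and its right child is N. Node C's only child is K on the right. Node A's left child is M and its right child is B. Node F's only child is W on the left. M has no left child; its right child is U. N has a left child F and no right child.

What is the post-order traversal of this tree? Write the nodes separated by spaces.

Post-order visits the left subtree, then the right subtree, then the node.
At Y: go left to A.
  At A: go left to M.
    At M: no left child.
    At M: go right to U.
      U is a leaf — visit U.
    Visit M.
  At A: go right to B.
    At B: go left to C.
      At C: no left child.
      At C: go right to K.
        K is a leaf — visit K.
      Visit C.
    At B: go right to N.
      At N: go left to F.
        At F: go left to W.
          At W: go left to V.
            V is a leaf — visit V.
          At W: no right child.
          Visit W.
        At F: no right child.
        Visit F.
      At N: no right child.
      Visit N.
    Visit B.
  Visit A.
At Y: go right to X.
  X is a leaf — visit X.
Visit Y.

U M K C V W F N B A X Y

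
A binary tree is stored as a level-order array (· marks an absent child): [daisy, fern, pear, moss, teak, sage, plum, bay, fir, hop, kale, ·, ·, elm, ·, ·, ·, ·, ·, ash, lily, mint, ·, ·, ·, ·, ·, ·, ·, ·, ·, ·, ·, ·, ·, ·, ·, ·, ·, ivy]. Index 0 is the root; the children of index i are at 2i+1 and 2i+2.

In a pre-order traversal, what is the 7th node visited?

Pre-order visits the node, then its left subtree, then its right subtree.
Visit daisy.
At daisy: go left to fern.
  Visit fern.
  At fern: go left to moss.
    Visit moss.
    At moss: go left to bay.
      bay is a leaf — visit bay.
    At moss: go right to fir.
      fir is a leaf — visit fir.
  At fern: go right to teak.
    Visit teak.
    At teak: go left to hop.
      Visit hop.
      At hop: go left to ash.
        Visit ash.
        At ash: go left to ivy.
          ivy is a leaf — visit ivy.
        At ash: no right child.
      At hop: go right to lily.
        lily is a leaf — visit lily.
    At teak: go right to kale.
      Visit kale.
      At kale: go left to mint.
        mint is a leaf — visit mint.
      At kale: no right child.
At daisy: go right to pear.
  Visit pear.
  At pear: go left to sage.
    sage is a leaf — visit sage.
  At pear: go right to plum.
    Visit plum.
    At plum: go left to elm.
      elm is a leaf — visit elm.
    At plum: no right child.
Full pre-order sequence: daisy, fern, moss, bay, fir, teak, hop, ash, ivy, lily, kale, mint, pear, sage, plum, elm.

hop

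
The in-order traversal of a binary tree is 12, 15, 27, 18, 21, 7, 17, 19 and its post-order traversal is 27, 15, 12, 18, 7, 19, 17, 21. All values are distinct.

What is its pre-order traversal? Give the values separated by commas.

The last element of post-order is the root; it splits in-order into left and right subtrees.
Root 21: left subtree has 4 nodes {12, 15, 27, 18}, right has 3 {7, 17, 19}.
  Root 18: left subtree has 3 nodes {12, 15, 27}, right has 0 { }.
    Root 12: left subtree has 0 nodes { }, right has 2 {15, 27}.
      Root 15: left subtree has 0 nodes { }, right has 1 {27}.
  Root 17: left subtree has 1 node {7}, right has 1 {19}.

21, 18, 12, 15, 27, 17, 7, 19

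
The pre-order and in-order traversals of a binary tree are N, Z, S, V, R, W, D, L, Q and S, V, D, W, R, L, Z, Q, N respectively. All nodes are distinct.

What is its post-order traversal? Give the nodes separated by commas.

D, W, L, R, V, S, Q, Z, N

The first element of pre-order is the root; it splits in-order into left and right subtrees.
Root N: left subtree has 8 nodes {S, V, D, W, R, L, Z, Q}, right has 0 { }.
  Root Z: left subtree has 6 nodes {S, V, D, W, R, L}, right has 1 {Q}.
    Root S: left subtree has 0 nodes { }, right has 5 {V, D, W, R, L}.
      Root V: left subtree has 0 nodes { }, right has 4 {D, W, R, L}.
        Root R: left subtree has 2 nodes {D, W}, right has 1 {L}.
          Root W: left subtree has 1 node {D}, right has 0 { }.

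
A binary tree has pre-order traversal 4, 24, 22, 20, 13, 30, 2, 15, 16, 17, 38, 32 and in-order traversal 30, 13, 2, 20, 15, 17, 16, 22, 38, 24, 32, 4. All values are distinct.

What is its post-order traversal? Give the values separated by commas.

30, 2, 13, 17, 16, 15, 20, 38, 22, 32, 24, 4

The first element of pre-order is the root; it splits in-order into left and right subtrees.
Root 4: left subtree has 11 nodes {30, 13, 2, 20, 15, 17, 16, 22, 38, 24, 32}, right has 0 { }.
  Root 24: left subtree has 9 nodes {30, 13, 2, 20, 15, 17, 16, 22, 38}, right has 1 {32}.
    Root 22: left subtree has 7 nodes {30, 13, 2, 20, 15, 17, 16}, right has 1 {38}.
      Root 20: left subtree has 3 nodes {30, 13, 2}, right has 3 {15, 17, 16}.
        Root 13: left subtree has 1 node {30}, right has 1 {2}.
        Root 15: left subtree has 0 nodes { }, right has 2 {17, 16}.
          Root 16: left subtree has 1 node {17}, right has 0 { }.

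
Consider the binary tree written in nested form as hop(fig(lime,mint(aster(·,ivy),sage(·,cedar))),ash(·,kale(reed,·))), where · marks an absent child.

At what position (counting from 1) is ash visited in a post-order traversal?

10

Post-order visits the left subtree, then the right subtree, then the node.
At hop: go left to fig.
  At fig: go left to lime.
    lime is a leaf — visit lime.
  At fig: go right to mint.
    At mint: go left to aster.
      At aster: no left child.
      At aster: go right to ivy.
        ivy is a leaf — visit ivy.
      Visit aster.
    At mint: go right to sage.
      At sage: no left child.
      At sage: go right to cedar.
        cedar is a leaf — visit cedar.
      Visit sage.
    Visit mint.
  Visit fig.
At hop: go right to ash.
  At ash: no left child.
  At ash: go right to kale.
    At kale: go left to reed.
      reed is a leaf — visit reed.
    At kale: no right child.
    Visit kale.
  Visit ash.
Visit hop.
Full post-order sequence: lime, ivy, aster, cedar, sage, mint, fig, reed, kale, ash, hop.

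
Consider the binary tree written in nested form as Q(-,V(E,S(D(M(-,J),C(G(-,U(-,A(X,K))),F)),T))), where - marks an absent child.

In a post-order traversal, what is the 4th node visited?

X

Post-order visits the left subtree, then the right subtree, then the node.
At Q: no left child.
At Q: go right to V.
  At V: go left to E.
    E is a leaf — visit E.
  At V: go right to S.
    At S: go left to D.
      At D: go left to M.
        At M: no left child.
        At M: go right to J.
          J is a leaf — visit J.
        Visit M.
      At D: go right to C.
        At C: go left to G.
          At G: no left child.
          At G: go right to U.
            At U: no left child.
            At U: go right to A.
              At A: go left to X.
                X is a leaf — visit X.
              At A: go right to K.
                K is a leaf — visit K.
              Visit A.
            Visit U.
          Visit G.
        At C: go right to F.
          F is a leaf — visit F.
        Visit C.
      Visit D.
    At S: go right to T.
      T is a leaf — visit T.
    Visit S.
  Visit V.
Visit Q.
Full post-order sequence: E, J, M, X, K, A, U, G, F, C, D, T, S, V, Q.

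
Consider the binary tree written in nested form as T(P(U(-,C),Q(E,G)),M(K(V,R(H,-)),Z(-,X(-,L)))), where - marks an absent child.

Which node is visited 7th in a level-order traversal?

Level-order visits nodes level by level from the root, left to right within each level.
Level 0: T
Level 1: P, M
Level 2: U, Q, K, Z
Level 3: C, E, G, V, R, X
Level 4: H, L
Full level-order sequence: T, P, M, U, Q, K, Z, C, E, G, V, R, X, H, L.

Z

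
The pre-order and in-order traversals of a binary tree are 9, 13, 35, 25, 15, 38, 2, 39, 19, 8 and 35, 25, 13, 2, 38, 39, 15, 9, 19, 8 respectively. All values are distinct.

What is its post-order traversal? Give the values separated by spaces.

25 35 2 39 38 15 13 8 19 9

The first element of pre-order is the root; it splits in-order into left and right subtrees.
Root 9: left subtree has 7 nodes {35, 25, 13, 2, 38, 39, 15}, right has 2 {19, 8}.
  Root 13: left subtree has 2 nodes {35, 25}, right has 4 {2, 38, 39, 15}.
    Root 35: left subtree has 0 nodes { }, right has 1 {25}.
    Root 15: left subtree has 3 nodes {2, 38, 39}, right has 0 { }.
      Root 38: left subtree has 1 node {2}, right has 1 {39}.
  Root 19: left subtree has 0 nodes { }, right has 1 {8}.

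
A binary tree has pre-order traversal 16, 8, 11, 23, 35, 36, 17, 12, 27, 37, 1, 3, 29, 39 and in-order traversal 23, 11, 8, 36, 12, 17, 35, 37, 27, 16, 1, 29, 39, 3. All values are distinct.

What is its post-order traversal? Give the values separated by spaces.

The first element of pre-order is the root; it splits in-order into left and right subtrees.
Root 16: left subtree has 9 nodes {23, 11, 8, 36, 12, 17, 35, 37, 27}, right has 4 {1, 29, 39, 3}.
  Root 8: left subtree has 2 nodes {23, 11}, right has 6 {36, 12, 17, 35, 37, 27}.
    Root 11: left subtree has 1 node {23}, right has 0 { }.
    Root 35: left subtree has 3 nodes {36, 12, 17}, right has 2 {37, 27}.
      Root 36: left subtree has 0 nodes { }, right has 2 {12, 17}.
        Root 17: left subtree has 1 node {12}, right has 0 { }.
      Root 27: left subtree has 1 node {37}, right has 0 { }.
  Root 1: left subtree has 0 nodes { }, right has 3 {29, 39, 3}.
    Root 3: left subtree has 2 nodes {29, 39}, right has 0 { }.
      Root 29: left subtree has 0 nodes { }, right has 1 {39}.

23 11 12 17 36 37 27 35 8 39 29 3 1 16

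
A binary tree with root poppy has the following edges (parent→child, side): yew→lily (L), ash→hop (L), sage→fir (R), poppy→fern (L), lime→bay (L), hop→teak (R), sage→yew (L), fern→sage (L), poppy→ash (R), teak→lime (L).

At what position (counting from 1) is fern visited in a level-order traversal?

Level-order visits nodes level by level from the root, left to right within each level.
Level 0: poppy
Level 1: fern, ash
Level 2: sage, hop
Level 3: yew, fir, teak
Level 4: lily, lime
Level 5: bay
Full level-order sequence: poppy, fern, ash, sage, hop, yew, fir, teak, lily, lime, bay.

2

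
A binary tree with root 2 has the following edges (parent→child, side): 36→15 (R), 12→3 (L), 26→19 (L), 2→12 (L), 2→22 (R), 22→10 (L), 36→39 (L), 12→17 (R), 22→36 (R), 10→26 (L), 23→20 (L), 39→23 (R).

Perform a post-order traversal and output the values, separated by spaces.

Post-order visits the left subtree, then the right subtree, then the node.
At 2: go left to 12.
  At 12: go left to 3.
    3 is a leaf — visit 3.
  At 12: go right to 17.
    17 is a leaf — visit 17.
  Visit 12.
At 2: go right to 22.
  At 22: go left to 10.
    At 10: go left to 26.
      At 26: go left to 19.
        19 is a leaf — visit 19.
      At 26: no right child.
      Visit 26.
    At 10: no right child.
    Visit 10.
  At 22: go right to 36.
    At 36: go left to 39.
      At 39: no left child.
      At 39: go right to 23.
        At 23: go left to 20.
          20 is a leaf — visit 20.
        At 23: no right child.
        Visit 23.
      Visit 39.
    At 36: go right to 15.
      15 is a leaf — visit 15.
    Visit 36.
  Visit 22.
Visit 2.

3 17 12 19 26 10 20 23 39 15 36 22 2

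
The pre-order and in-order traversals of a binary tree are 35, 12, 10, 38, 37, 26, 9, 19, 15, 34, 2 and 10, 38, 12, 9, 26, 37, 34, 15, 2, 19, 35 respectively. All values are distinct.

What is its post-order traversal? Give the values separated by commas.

The first element of pre-order is the root; it splits in-order into left and right subtrees.
Root 35: left subtree has 10 nodes {10, 38, 12, 9, 26, 37, 34, 15, 2, 19}, right has 0 { }.
  Root 12: left subtree has 2 nodes {10, 38}, right has 7 {9, 26, 37, 34, 15, 2, 19}.
    Root 10: left subtree has 0 nodes { }, right has 1 {38}.
    Root 37: left subtree has 2 nodes {9, 26}, right has 4 {34, 15, 2, 19}.
      Root 26: left subtree has 1 node {9}, right has 0 { }.
      Root 19: left subtree has 3 nodes {34, 15, 2}, right has 0 { }.
        Root 15: left subtree has 1 node {34}, right has 1 {2}.

38, 10, 9, 26, 34, 2, 15, 19, 37, 12, 35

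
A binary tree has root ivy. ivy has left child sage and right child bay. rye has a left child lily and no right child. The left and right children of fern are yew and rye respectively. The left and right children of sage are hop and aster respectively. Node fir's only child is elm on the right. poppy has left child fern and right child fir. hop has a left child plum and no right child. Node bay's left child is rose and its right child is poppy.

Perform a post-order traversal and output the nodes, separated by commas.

plum, hop, aster, sage, rose, yew, lily, rye, fern, elm, fir, poppy, bay, ivy

Post-order visits the left subtree, then the right subtree, then the node.
At ivy: go left to sage.
  At sage: go left to hop.
    At hop: go left to plum.
      plum is a leaf — visit plum.
    At hop: no right child.
    Visit hop.
  At sage: go right to aster.
    aster is a leaf — visit aster.
  Visit sage.
At ivy: go right to bay.
  At bay: go left to rose.
    rose is a leaf — visit rose.
  At bay: go right to poppy.
    At poppy: go left to fern.
      At fern: go left to yew.
        yew is a leaf — visit yew.
      At fern: go right to rye.
        At rye: go left to lily.
          lily is a leaf — visit lily.
        At rye: no right child.
        Visit rye.
      Visit fern.
    At poppy: go right to fir.
      At fir: no left child.
      At fir: go right to elm.
        elm is a leaf — visit elm.
      Visit fir.
    Visit poppy.
  Visit bay.
Visit ivy.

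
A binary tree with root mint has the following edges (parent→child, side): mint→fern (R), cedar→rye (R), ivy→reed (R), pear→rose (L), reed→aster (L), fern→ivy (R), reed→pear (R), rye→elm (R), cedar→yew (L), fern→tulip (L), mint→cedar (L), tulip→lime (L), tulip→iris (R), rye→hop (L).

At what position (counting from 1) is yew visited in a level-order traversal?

Level-order visits nodes level by level from the root, left to right within each level.
Level 0: mint
Level 1: cedar, fern
Level 2: yew, rye, tulip, ivy
Level 3: hop, elm, lime, iris, reed
Level 4: aster, pear
Level 5: rose
Full level-order sequence: mint, cedar, fern, yew, rye, tulip, ivy, hop, elm, lime, iris, reed, aster, pear, rose.

4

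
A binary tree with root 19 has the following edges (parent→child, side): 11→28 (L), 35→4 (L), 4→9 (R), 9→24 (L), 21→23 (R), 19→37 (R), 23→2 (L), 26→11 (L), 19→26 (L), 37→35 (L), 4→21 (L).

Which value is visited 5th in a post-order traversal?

Post-order visits the left subtree, then the right subtree, then the node.
At 19: go left to 26.
  At 26: go left to 11.
    At 11: go left to 28.
      28 is a leaf — visit 28.
    At 11: no right child.
    Visit 11.
  At 26: no right child.
  Visit 26.
At 19: go right to 37.
  At 37: go left to 35.
    At 35: go left to 4.
      At 4: go left to 21.
        At 21: no left child.
        At 21: go right to 23.
          At 23: go left to 2.
            2 is a leaf — visit 2.
          At 23: no right child.
          Visit 23.
        Visit 21.
      At 4: go right to 9.
        At 9: go left to 24.
          24 is a leaf — visit 24.
        At 9: no right child.
        Visit 9.
      Visit 4.
    At 35: no right child.
    Visit 35.
  At 37: no right child.
  Visit 37.
Visit 19.
Full post-order sequence: 28, 11, 26, 2, 23, 21, 24, 9, 4, 35, 37, 19.

23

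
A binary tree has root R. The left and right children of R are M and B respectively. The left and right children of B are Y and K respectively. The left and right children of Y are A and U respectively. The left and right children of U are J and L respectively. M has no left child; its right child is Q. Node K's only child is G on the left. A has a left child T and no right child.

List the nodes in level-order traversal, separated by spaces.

R M B Q Y K A U G T J L

Level-order visits nodes level by level from the root, left to right within each level.
Level 0: R
Level 1: M, B
Level 2: Q, Y, K
Level 3: A, U, G
Level 4: T, J, L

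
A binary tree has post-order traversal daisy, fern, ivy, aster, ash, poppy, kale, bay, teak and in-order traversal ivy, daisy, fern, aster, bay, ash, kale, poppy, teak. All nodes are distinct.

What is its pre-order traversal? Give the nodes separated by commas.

teak, bay, aster, ivy, fern, daisy, kale, ash, poppy

The last element of post-order is the root; it splits in-order into left and right subtrees.
Root teak: left subtree has 8 nodes {ivy, daisy, fern, aster, bay, ash, kale, poppy}, right has 0 { }.
  Root bay: left subtree has 4 nodes {ivy, daisy, fern, aster}, right has 3 {ash, kale, poppy}.
    Root aster: left subtree has 3 nodes {ivy, daisy, fern}, right has 0 { }.
      Root ivy: left subtree has 0 nodes { }, right has 2 {daisy, fern}.
        Root fern: left subtree has 1 node {daisy}, right has 0 { }.
    Root kale: left subtree has 1 node {ash}, right has 1 {poppy}.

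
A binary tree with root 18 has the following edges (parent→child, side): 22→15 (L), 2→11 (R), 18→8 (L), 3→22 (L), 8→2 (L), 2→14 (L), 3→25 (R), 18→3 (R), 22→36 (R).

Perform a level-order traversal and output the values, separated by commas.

18, 8, 3, 2, 22, 25, 14, 11, 15, 36

Level-order visits nodes level by level from the root, left to right within each level.
Level 0: 18
Level 1: 8, 3
Level 2: 2, 22, 25
Level 3: 14, 11, 15, 36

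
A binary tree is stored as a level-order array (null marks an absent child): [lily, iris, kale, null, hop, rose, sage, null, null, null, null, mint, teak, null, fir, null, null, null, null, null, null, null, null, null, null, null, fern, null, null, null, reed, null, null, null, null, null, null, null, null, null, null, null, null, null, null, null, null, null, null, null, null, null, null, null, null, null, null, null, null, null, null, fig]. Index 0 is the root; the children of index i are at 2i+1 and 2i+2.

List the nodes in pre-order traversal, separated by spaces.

Pre-order visits the node, then its left subtree, then its right subtree.
Visit lily.
At lily: go left to iris.
  Visit iris.
  At iris: no left child.
  At iris: go right to hop.
    hop is a leaf — visit hop.
At lily: go right to kale.
  Visit kale.
  At kale: go left to rose.
    Visit rose.
    At rose: go left to mint.
      mint is a leaf — visit mint.
    At rose: go right to teak.
      Visit teak.
      At teak: no left child.
      At teak: go right to fern.
        fern is a leaf — visit fern.
  At kale: go right to sage.
    Visit sage.
    At sage: no left child.
    At sage: go right to fir.
      Visit fir.
      At fir: no left child.
      At fir: go right to reed.
        Visit reed.
        At reed: go left to fig.
          fig is a leaf — visit fig.
        At reed: no right child.

lily iris hop kale rose mint teak fern sage fir reed fig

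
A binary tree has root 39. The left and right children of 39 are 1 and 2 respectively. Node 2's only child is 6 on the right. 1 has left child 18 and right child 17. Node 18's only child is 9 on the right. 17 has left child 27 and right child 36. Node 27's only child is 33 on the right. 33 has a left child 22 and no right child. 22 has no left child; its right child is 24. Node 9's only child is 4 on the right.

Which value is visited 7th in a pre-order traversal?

27

Pre-order visits the node, then its left subtree, then its right subtree.
Visit 39.
At 39: go left to 1.
  Visit 1.
  At 1: go left to 18.
    Visit 18.
    At 18: no left child.
    At 18: go right to 9.
      Visit 9.
      At 9: no left child.
      At 9: go right to 4.
        4 is a leaf — visit 4.
  At 1: go right to 17.
    Visit 17.
    At 17: go left to 27.
      Visit 27.
      At 27: no left child.
      At 27: go right to 33.
        Visit 33.
        At 33: go left to 22.
          Visit 22.
          At 22: no left child.
          At 22: go right to 24.
            24 is a leaf — visit 24.
        At 33: no right child.
    At 17: go right to 36.
      36 is a leaf — visit 36.
At 39: go right to 2.
  Visit 2.
  At 2: no left child.
  At 2: go right to 6.
    6 is a leaf — visit 6.
Full pre-order sequence: 39, 1, 18, 9, 4, 17, 27, 33, 22, 24, 36, 2, 6.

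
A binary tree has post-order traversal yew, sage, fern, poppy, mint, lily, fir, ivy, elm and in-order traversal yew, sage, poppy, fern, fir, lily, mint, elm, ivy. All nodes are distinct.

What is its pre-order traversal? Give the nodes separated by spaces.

elm fir poppy sage yew fern lily mint ivy

The last element of post-order is the root; it splits in-order into left and right subtrees.
Root elm: left subtree has 7 nodes {yew, sage, poppy, fern, fir, lily, mint}, right has 1 {ivy}.
  Root fir: left subtree has 4 nodes {yew, sage, poppy, fern}, right has 2 {lily, mint}.
    Root poppy: left subtree has 2 nodes {yew, sage}, right has 1 {fern}.
      Root sage: left subtree has 1 node {yew}, right has 0 { }.
    Root lily: left subtree has 0 nodes { }, right has 1 {mint}.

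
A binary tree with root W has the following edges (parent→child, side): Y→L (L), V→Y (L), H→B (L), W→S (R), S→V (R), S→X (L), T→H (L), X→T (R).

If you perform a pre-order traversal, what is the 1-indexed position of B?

Pre-order visits the node, then its left subtree, then its right subtree.
Visit W.
At W: no left child.
At W: go right to S.
  Visit S.
  At S: go left to X.
    Visit X.
    At X: no left child.
    At X: go right to T.
      Visit T.
      At T: go left to H.
        Visit H.
        At H: go left to B.
          B is a leaf — visit B.
        At H: no right child.
      At T: no right child.
  At S: go right to V.
    Visit V.
    At V: go left to Y.
      Visit Y.
      At Y: go left to L.
        L is a leaf — visit L.
      At Y: no right child.
    At V: no right child.
Full pre-order sequence: W, S, X, T, H, B, V, Y, L.

6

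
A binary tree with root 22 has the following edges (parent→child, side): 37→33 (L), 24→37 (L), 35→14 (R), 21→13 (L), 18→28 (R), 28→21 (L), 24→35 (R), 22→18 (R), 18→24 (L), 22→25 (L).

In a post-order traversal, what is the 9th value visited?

28

Post-order visits the left subtree, then the right subtree, then the node.
At 22: go left to 25.
  25 is a leaf — visit 25.
At 22: go right to 18.
  At 18: go left to 24.
    At 24: go left to 37.
      At 37: go left to 33.
        33 is a leaf — visit 33.
      At 37: no right child.
      Visit 37.
    At 24: go right to 35.
      At 35: no left child.
      At 35: go right to 14.
        14 is a leaf — visit 14.
      Visit 35.
    Visit 24.
  At 18: go right to 28.
    At 28: go left to 21.
      At 21: go left to 13.
        13 is a leaf — visit 13.
      At 21: no right child.
      Visit 21.
    At 28: no right child.
    Visit 28.
  Visit 18.
Visit 22.
Full post-order sequence: 25, 33, 37, 14, 35, 24, 13, 21, 28, 18, 22.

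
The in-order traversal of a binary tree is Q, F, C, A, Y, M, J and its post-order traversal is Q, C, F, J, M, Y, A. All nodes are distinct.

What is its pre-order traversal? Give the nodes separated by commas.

The last element of post-order is the root; it splits in-order into left and right subtrees.
Root A: left subtree has 3 nodes {Q, F, C}, right has 3 {Y, M, J}.
  Root F: left subtree has 1 node {Q}, right has 1 {C}.
  Root Y: left subtree has 0 nodes { }, right has 2 {M, J}.
    Root M: left subtree has 0 nodes { }, right has 1 {J}.

A, F, Q, C, Y, M, J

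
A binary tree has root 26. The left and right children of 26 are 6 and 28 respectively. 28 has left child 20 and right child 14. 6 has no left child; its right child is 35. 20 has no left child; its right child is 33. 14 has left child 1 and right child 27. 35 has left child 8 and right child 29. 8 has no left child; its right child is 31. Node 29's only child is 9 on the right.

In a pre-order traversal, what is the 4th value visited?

8

Pre-order visits the node, then its left subtree, then its right subtree.
Visit 26.
At 26: go left to 6.
  Visit 6.
  At 6: no left child.
  At 6: go right to 35.
    Visit 35.
    At 35: go left to 8.
      Visit 8.
      At 8: no left child.
      At 8: go right to 31.
        31 is a leaf — visit 31.
    At 35: go right to 29.
      Visit 29.
      At 29: no left child.
      At 29: go right to 9.
        9 is a leaf — visit 9.
At 26: go right to 28.
  Visit 28.
  At 28: go left to 20.
    Visit 20.
    At 20: no left child.
    At 20: go right to 33.
      33 is a leaf — visit 33.
  At 28: go right to 14.
    Visit 14.
    At 14: go left to 1.
      1 is a leaf — visit 1.
    At 14: go right to 27.
      27 is a leaf — visit 27.
Full pre-order sequence: 26, 6, 35, 8, 31, 29, 9, 28, 20, 33, 14, 1, 27.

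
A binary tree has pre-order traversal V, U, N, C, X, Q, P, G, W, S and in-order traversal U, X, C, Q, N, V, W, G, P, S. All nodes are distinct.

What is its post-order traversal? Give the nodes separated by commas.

The first element of pre-order is the root; it splits in-order into left and right subtrees.
Root V: left subtree has 5 nodes {U, X, C, Q, N}, right has 4 {W, G, P, S}.
  Root U: left subtree has 0 nodes { }, right has 4 {X, C, Q, N}.
    Root N: left subtree has 3 nodes {X, C, Q}, right has 0 { }.
      Root C: left subtree has 1 node {X}, right has 1 {Q}.
  Root P: left subtree has 2 nodes {W, G}, right has 1 {S}.
    Root G: left subtree has 1 node {W}, right has 0 { }.

X, Q, C, N, U, W, G, S, P, V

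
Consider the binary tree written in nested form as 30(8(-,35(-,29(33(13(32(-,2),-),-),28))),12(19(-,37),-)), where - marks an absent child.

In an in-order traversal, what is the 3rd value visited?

In-order visits the left subtree, then the node, then the right subtree.
At 30: go left to 8.
  At 8: no left child.
  Visit 8.
  At 8: go right to 35.
    At 35: no left child.
    Visit 35.
    At 35: go right to 29.
      At 29: go left to 33.
        At 33: go left to 13.
          At 13: go left to 32.
            At 32: no left child.
            Visit 32.
            At 32: go right to 2.
              2 is a leaf — visit 2.
          Visit 13.
          At 13: no right child.
        Visit 33.
        At 33: no right child.
      Visit 29.
      At 29: go right to 28.
        28 is a leaf — visit 28.
Visit 30.
At 30: go right to 12.
  At 12: go left to 19.
    At 19: no left child.
    Visit 19.
    At 19: go right to 37.
      37 is a leaf — visit 37.
  Visit 12.
  At 12: no right child.
Full in-order sequence: 8, 35, 32, 2, 13, 33, 29, 28, 30, 19, 37, 12.

32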